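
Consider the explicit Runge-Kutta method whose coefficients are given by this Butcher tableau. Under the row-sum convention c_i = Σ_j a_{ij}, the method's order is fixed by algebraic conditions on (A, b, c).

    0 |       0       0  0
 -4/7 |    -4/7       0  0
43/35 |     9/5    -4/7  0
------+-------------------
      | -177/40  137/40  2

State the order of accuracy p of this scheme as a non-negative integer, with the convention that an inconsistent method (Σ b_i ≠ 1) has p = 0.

b = (-177/40, 137/40, 2)
c = (0, -4/7, 43/35)
Ac = (0, 0, 16/49)
Σ b_i: (-177/40)·1 + 137/40·1 + 2·1 = 1 ✓
b·c: 137/40·(-4/7) + 2·43/35 = 1/2 ✓
b·c²: 137/40·16/49 + 2·1849/1225 = 724/175 ≠ 1/3 ⇒ order 2.
b·Ac: 2·16/49 = 32/49 ≠ 1/6

2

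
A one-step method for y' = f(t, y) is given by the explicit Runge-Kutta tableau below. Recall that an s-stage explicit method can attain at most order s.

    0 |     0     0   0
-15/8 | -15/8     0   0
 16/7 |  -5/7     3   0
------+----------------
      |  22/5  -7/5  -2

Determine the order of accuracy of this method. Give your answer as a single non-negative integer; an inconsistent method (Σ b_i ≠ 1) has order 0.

b = (22/5, -7/5, -2)
c = (0, -15/8, 16/7)
Ac = (0, 0, -45/8)
Σ b_i: 22/5·1 + (-7/5)·1 + (-2)·1 = 1 ✓
b·c: (-7/5)·(-15/8) + (-2)·16/7 = -109/56 ≠ 1/2 ⇒ order 1.

1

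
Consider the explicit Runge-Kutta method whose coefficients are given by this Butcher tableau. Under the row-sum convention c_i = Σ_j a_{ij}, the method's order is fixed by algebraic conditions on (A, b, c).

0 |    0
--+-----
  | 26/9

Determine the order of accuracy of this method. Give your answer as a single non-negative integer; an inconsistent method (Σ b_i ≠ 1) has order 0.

b = (26/9)
c = (0)
Σ b_i: 26/9·1 = 26/9 ≠ 1 ⇒ order 0.

0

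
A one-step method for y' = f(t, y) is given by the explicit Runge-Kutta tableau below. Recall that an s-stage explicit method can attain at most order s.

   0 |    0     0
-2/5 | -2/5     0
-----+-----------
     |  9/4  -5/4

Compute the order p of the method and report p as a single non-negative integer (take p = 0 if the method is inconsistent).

2

b = (9/4, -5/4)
c = (0, -2/5)
Σ b_i: 9/4·1 + (-5/4)·1 = 1 ✓
b·c: (-5/4)·(-2/5) = 1/2 ✓; 2 stages ⇒ order 2.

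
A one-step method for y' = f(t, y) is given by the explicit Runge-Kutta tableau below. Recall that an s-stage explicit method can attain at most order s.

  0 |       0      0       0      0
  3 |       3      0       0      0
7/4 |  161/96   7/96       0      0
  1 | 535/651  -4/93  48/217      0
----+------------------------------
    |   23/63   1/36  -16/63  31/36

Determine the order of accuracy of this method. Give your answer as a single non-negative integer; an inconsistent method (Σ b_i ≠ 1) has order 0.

b = (23/63, 1/36, -16/63, 31/36)
c = (0, 3, 7/4, 1)
Ac = (0, 0, 7/32, 8/31)
Σ b_i: 23/63·1 + 1/36·1 + (-16/63)·1 + 31/36·1 = 1 ✓
b·c: 1/36·3 + (-16/63)·7/4 + 31/36·1 = 1/2 ✓
b·c²: 1/36·9 + (-16/63)·49/16 + 31/36·1 = 1/3 ✓
b·Ac: (-16/63)·7/32 + 31/36·8/31 = 1/6 ✓
b·c³: 1/36·27 + (-16/63)·343/64 + 31/36·1 = 1/4 ✓
b·(c∘Ac): (-16/63)·49/128 + 31/36·8/31 = 1/8 ✓
b·Ac²: (-16/63)·21/32 + 31/36·9/31 = 1/12 ✓
b·A²c: 31/36·3/62 = 1/24 ✓; 4 stages ⇒ order 4.

4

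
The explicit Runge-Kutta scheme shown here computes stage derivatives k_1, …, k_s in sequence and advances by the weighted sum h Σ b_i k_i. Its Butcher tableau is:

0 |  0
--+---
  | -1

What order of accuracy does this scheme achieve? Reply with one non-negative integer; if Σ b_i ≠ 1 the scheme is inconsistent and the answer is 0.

0

b = (-1)
c = (0)
Σ b_i: (-1)·1 = -1 ≠ 1 ⇒ order 0.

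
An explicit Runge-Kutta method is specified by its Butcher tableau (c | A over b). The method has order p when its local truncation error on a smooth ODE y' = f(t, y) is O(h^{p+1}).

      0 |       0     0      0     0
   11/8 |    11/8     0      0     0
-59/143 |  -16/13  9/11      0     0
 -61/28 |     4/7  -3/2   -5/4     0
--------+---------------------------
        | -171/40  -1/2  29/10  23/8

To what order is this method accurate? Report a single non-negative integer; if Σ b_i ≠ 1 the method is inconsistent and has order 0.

1

b = (-171/40, -1/2, 29/10, 23/8)
c = (0, 11/8, -59/143, -61/28)
Ac = (0, 0, 9/8, -3539/2288)
Σ b_i: (-171/40)·1 + (-1/2)·1 + 29/10·1 + 23/8·1 = 1 ✓
b·c: (-1/2)·11/8 + 29/10·(-59/143) + 23/8·(-61/28) = -1304887/160160 ≠ 1/2 ⇒ order 1.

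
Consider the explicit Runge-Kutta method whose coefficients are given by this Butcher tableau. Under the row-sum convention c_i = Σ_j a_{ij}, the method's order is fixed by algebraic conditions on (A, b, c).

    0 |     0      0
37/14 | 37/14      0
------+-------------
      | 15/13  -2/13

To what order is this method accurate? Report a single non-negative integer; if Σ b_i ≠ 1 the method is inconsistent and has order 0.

1

b = (15/13, -2/13)
c = (0, 37/14)
Σ b_i: 15/13·1 + (-2/13)·1 = 1 ✓
b·c: (-2/13)·37/14 = -37/91 ≠ 1/2 ⇒ order 1.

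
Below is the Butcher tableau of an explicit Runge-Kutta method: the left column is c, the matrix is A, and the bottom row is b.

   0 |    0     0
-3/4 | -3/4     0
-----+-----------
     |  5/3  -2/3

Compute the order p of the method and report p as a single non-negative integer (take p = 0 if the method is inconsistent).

b = (5/3, -2/3)
c = (0, -3/4)
Σ b_i: 5/3·1 + (-2/3)·1 = 1 ✓
b·c: (-2/3)·(-3/4) = 1/2 ✓; 2 stages ⇒ order 2.

2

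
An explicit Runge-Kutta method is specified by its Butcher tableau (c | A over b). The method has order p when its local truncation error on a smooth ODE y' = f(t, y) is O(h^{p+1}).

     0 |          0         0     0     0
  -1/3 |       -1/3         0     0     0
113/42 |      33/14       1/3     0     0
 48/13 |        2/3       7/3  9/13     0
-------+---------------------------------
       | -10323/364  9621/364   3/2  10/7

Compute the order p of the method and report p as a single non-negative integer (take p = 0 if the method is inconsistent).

b = (-10323/364, 9621/364, 3/2, 10/7)
c = (0, -1/3, 113/42, 48/13)
Ac = (0, 0, -1/9, 1777/1638)
Σ b_i: (-10323/364)·1 + 9621/364·1 + 3/2·1 + 10/7·1 = 1 ✓
b·c: 9621/364·(-1/3) + 3/2·113/42 + 10/7·48/13 = 1/2 ✓
b·c²: 9621/364·1/9 + 3/2·12769/1764 + 10/7·2304/169 = 6612355/198744 ≠ 1/3 ⇒ order 2.
b·Ac: 3/2·(-1/9) + 10/7·1777/1638 = 15859/11466 ≠ 1/6

2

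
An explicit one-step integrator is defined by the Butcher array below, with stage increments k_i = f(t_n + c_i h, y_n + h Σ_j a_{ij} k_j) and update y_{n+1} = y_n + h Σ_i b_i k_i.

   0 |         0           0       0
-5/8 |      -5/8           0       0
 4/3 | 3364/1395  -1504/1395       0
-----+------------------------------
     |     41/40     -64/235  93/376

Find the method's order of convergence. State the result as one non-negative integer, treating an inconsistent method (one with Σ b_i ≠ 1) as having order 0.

3

b = (41/40, -64/235, 93/376)
c = (0, -5/8, 4/3)
Ac = (0, 0, 188/279)
Σ b_i: 41/40·1 + (-64/235)·1 + 93/376·1 = 1 ✓
b·c: (-64/235)·(-5/8) + 93/376·4/3 = 1/2 ✓
b·c²: (-64/235)·25/64 + 93/376·16/9 = 1/3 ✓
b·Ac: 93/376·188/279 = 1/6 ✓; 3 stages ⇒ order 3.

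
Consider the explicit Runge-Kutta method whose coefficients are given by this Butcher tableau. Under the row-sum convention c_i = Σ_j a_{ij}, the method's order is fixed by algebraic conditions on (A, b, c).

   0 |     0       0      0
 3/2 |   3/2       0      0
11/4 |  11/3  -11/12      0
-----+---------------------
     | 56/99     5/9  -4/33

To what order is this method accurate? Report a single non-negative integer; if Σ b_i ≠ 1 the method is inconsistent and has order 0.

b = (56/99, 5/9, -4/33)
c = (0, 3/2, 11/4)
Ac = (0, 0, -11/8)
Σ b_i: 56/99·1 + 5/9·1 + (-4/33)·1 = 1 ✓
b·c: 5/9·3/2 + (-4/33)·11/4 = 1/2 ✓
b·c²: 5/9·9/4 + (-4/33)·121/16 = 1/3 ✓
b·Ac: (-4/33)·(-11/8) = 1/6 ✓; 3 stages ⇒ order 3.

3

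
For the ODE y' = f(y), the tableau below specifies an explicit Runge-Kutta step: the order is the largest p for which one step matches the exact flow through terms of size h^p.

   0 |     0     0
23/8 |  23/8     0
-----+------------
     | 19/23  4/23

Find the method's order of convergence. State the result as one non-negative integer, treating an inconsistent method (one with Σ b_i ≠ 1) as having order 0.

2

b = (19/23, 4/23)
c = (0, 23/8)
Σ b_i: 19/23·1 + 4/23·1 = 1 ✓
b·c: 4/23·23/8 = 1/2 ✓; 2 stages ⇒ order 2.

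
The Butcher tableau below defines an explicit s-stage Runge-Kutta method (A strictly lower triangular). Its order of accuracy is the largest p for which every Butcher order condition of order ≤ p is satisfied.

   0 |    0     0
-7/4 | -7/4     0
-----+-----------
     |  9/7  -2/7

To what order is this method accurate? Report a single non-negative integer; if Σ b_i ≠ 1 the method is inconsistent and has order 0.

2

b = (9/7, -2/7)
c = (0, -7/4)
Σ b_i: 9/7·1 + (-2/7)·1 = 1 ✓
b·c: (-2/7)·(-7/4) = 1/2 ✓; 2 stages ⇒ order 2.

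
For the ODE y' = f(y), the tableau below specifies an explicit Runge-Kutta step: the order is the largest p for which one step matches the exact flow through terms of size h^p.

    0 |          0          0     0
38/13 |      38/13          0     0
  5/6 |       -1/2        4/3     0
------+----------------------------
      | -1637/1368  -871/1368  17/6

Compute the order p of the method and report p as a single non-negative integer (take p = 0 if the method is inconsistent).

b = (-1637/1368, -871/1368, 17/6)
c = (0, 38/13, 5/6)
Ac = (0, 0, 152/39)
Σ b_i: (-1637/1368)·1 + (-871/1368)·1 + 17/6·1 = 1 ✓
b·c: (-871/1368)·38/13 + 17/6·5/6 = 1/2 ✓
b·c²: (-871/1368)·1444/169 + 17/6·25/36 = -9751/2808 ≠ 1/3 ⇒ order 2.
b·Ac: 17/6·152/39 = 1292/117 ≠ 1/6

2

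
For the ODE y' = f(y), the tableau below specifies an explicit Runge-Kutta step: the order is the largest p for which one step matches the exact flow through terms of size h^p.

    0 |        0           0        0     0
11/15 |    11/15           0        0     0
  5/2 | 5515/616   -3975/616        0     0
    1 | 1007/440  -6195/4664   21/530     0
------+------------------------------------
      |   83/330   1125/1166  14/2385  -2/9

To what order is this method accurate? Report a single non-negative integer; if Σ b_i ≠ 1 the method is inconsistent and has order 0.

b = (83/330, 1125/1166, 14/2385, -2/9)
c = (0, 11/15, 5/2, 1)
Ac = (0, 0, -265/56, -7/8)
Σ b_i: 83/330·1 + 1125/1166·1 + 14/2385·1 + (-2/9)·1 = 1 ✓
b·c: 1125/1166·11/15 + 14/2385·5/2 + (-2/9)·1 = 1/2 ✓
b·c²: 1125/1166·121/225 + 14/2385·25/4 + (-2/9)·1 = 1/3 ✓
b·Ac: 14/2385·(-265/56) + (-2/9)·(-7/8) = 1/6 ✓
b·c³: 1125/1166·1331/3375 + 14/2385·125/8 + (-2/9)·1 = 1/4 ✓
b·(c∘Ac): 14/2385·(-1325/112) + (-2/9)·(-7/8) = 1/8 ✓
b·Ac²: 14/2385·(-583/168) + (-2/9)·(-7/15) = 1/12 ✓
b·A²c: (-2/9)·(-3/16) = 1/24 ✓; 4 stages ⇒ order 4.

4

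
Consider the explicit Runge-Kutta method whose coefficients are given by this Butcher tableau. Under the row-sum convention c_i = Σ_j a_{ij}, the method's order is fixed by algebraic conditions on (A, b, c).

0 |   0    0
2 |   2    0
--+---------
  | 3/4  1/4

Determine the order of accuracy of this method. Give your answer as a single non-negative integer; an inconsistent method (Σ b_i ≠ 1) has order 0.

2

b = (3/4, 1/4)
c = (0, 2)
Σ b_i: 3/4·1 + 1/4·1 = 1 ✓
b·c: 1/4·2 = 1/2 ✓; 2 stages ⇒ order 2.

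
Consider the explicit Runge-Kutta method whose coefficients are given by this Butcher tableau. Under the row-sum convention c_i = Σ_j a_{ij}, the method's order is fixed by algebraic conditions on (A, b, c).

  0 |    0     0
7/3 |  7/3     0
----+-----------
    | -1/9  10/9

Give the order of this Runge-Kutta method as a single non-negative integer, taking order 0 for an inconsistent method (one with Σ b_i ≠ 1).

1

b = (-1/9, 10/9)
c = (0, 7/3)
Σ b_i: (-1/9)·1 + 10/9·1 = 1 ✓
b·c: 10/9·7/3 = 70/27 ≠ 1/2 ⇒ order 1.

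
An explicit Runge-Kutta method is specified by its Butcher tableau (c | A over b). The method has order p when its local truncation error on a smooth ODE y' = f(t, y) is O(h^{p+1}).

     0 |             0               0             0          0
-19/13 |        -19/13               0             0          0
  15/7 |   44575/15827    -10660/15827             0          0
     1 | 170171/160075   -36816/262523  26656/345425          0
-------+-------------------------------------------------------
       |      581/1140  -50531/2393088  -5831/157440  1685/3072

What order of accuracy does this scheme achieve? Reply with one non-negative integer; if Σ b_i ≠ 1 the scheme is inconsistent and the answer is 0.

4

b = (581/1140, -50531/2393088, -5831/157440, 1685/3072)
c = (0, -19/13, 15/7, 1)
Ac = (0, 0, 820/833, 624/1685)
Σ b_i: 581/1140·1 + (-50531/2393088)·1 + (-5831/157440)·1 + 1685/3072·1 = 1 ✓
b·c: (-50531/2393088)·(-19/13) + (-5831/157440)·15/7 + 1685/3072·1 = 1/2 ✓
b·c²: (-50531/2393088)·361/169 + (-5831/157440)·225/49 + 1685/3072·1 = 1/3 ✓
b·Ac: (-5831/157440)·820/833 + 1685/3072·624/1685 = 1/6 ✓
b·c³: (-50531/2393088)·(-6859/2197) + (-5831/157440)·3375/343 + 1685/3072·1 = 1/4 ✓
b·(c∘Ac): (-5831/157440)·12300/5831 + 1685/3072·624/1685 = 1/8 ✓
b·Ac²: (-5831/157440)·(-15580/10829) + 1685/3072·240/4381 = 1/12 ✓
b·A²c: 1685/3072·128/1685 = 1/24 ✓; 4 stages ⇒ order 4.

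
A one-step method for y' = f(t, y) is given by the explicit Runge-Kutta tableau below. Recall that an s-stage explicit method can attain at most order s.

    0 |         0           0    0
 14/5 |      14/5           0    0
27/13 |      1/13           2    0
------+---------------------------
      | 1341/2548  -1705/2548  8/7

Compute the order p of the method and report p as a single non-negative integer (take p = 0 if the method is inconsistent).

b = (1341/2548, -1705/2548, 8/7)
c = (0, 14/5, 27/13)
Ac = (0, 0, 28/5)
Σ b_i: 1341/2548·1 + (-1705/2548)·1 + 8/7·1 = 1 ✓
b·c: (-1705/2548)·14/5 + 8/7·27/13 = 1/2 ✓
b·c²: (-1705/2548)·196/25 + 8/7·729/169 = -1871/5915 ≠ 1/3 ⇒ order 2.
b·Ac: 8/7·28/5 = 32/5 ≠ 1/6

2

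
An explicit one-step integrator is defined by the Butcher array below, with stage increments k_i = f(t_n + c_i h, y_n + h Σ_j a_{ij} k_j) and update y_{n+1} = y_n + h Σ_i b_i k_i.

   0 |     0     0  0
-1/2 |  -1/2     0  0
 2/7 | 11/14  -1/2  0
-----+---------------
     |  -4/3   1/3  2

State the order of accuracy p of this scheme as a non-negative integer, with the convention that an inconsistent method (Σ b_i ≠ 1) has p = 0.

b = (-4/3, 1/3, 2)
c = (0, -1/2, 2/7)
Ac = (0, 0, 1/4)
Σ b_i: (-4/3)·1 + 1/3·1 + 2·1 = 1 ✓
b·c: 1/3·(-1/2) + 2·2/7 = 17/42 ≠ 1/2 ⇒ order 1.

1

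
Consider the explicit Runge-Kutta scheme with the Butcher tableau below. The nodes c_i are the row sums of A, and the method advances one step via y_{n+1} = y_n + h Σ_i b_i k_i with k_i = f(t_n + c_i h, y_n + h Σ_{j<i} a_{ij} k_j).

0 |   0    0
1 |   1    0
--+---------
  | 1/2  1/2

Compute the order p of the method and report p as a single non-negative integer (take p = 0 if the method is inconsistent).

2

b = (1/2, 1/2)
c = (0, 1)
Σ b_i: 1/2·1 + 1/2·1 = 1 ✓
b·c: 1/2·1 = 1/2 ✓; 2 stages ⇒ order 2.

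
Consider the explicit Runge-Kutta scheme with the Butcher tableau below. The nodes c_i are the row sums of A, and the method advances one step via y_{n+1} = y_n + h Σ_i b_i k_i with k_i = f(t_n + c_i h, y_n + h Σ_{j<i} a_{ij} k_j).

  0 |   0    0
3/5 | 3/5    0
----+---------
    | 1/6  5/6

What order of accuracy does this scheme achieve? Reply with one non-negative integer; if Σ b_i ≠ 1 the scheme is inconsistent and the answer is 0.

2

b = (1/6, 5/6)
c = (0, 3/5)
Σ b_i: 1/6·1 + 5/6·1 = 1 ✓
b·c: 5/6·3/5 = 1/2 ✓; 2 stages ⇒ order 2.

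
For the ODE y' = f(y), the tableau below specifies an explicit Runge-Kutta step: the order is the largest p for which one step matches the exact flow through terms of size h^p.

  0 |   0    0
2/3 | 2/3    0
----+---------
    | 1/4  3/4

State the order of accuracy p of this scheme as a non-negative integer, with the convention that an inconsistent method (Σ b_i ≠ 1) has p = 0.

2

b = (1/4, 3/4)
c = (0, 2/3)
Σ b_i: 1/4·1 + 3/4·1 = 1 ✓
b·c: 3/4·2/3 = 1/2 ✓; 2 stages ⇒ order 2.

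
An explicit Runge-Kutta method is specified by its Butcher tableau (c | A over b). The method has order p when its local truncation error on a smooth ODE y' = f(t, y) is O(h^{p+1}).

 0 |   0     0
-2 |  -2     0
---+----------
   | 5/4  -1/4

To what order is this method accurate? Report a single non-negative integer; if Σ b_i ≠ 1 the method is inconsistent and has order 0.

2

b = (5/4, -1/4)
c = (0, -2)
Σ b_i: 5/4·1 + (-1/4)·1 = 1 ✓
b·c: (-1/4)·(-2) = 1/2 ✓; 2 stages ⇒ order 2.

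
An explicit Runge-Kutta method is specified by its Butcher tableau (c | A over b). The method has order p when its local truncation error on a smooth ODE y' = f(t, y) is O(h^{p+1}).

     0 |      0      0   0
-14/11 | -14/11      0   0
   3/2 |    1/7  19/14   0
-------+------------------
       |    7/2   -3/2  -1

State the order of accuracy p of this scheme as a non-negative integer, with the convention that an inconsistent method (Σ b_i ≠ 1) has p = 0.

b = (7/2, -3/2, -1)
c = (0, -14/11, 3/2)
Ac = (0, 0, -19/11)
Σ b_i: 7/2·1 + (-3/2)·1 + (-1)·1 = 1 ✓
b·c: (-3/2)·(-14/11) + (-1)·3/2 = 9/22 ≠ 1/2 ⇒ order 1.

1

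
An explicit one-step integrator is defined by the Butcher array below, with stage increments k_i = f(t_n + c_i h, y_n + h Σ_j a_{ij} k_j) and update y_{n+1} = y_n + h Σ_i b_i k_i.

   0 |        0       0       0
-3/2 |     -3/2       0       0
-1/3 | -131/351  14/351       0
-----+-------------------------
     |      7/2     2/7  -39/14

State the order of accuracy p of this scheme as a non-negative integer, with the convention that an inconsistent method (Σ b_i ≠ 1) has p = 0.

3

b = (7/2, 2/7, -39/14)
c = (0, -3/2, -1/3)
Ac = (0, 0, -7/117)
Σ b_i: 7/2·1 + 2/7·1 + (-39/14)·1 = 1 ✓
b·c: 2/7·(-3/2) + (-39/14)·(-1/3) = 1/2 ✓
b·c²: 2/7·9/4 + (-39/14)·1/9 = 1/3 ✓
b·Ac: (-39/14)·(-7/117) = 1/6 ✓; 3 stages ⇒ order 3.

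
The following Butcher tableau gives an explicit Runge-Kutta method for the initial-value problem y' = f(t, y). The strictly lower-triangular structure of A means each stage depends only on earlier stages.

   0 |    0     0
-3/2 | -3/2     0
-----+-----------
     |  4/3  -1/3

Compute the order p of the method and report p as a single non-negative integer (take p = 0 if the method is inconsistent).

2

b = (4/3, -1/3)
c = (0, -3/2)
Σ b_i: 4/3·1 + (-1/3)·1 = 1 ✓
b·c: (-1/3)·(-3/2) = 1/2 ✓; 2 stages ⇒ order 2.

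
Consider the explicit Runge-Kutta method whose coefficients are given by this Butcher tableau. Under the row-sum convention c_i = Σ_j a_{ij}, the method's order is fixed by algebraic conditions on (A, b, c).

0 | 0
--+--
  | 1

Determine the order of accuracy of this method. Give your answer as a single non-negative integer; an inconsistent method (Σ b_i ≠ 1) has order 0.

b = (1)
c = (0)
Σ b_i: 1·1 = 1 ✓; 1 stage ⇒ order 1.

1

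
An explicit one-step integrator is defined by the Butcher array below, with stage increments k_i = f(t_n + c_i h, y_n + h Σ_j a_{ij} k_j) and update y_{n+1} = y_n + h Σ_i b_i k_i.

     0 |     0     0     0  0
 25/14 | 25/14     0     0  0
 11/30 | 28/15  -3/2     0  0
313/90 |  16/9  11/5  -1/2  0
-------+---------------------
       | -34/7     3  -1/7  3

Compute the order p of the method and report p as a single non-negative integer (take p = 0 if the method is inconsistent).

b = (-34/7, 3, -1/7, 3)
c = (0, 25/14, 11/30, 313/90)
Ac = (0, 0, -75/28, 1573/420)
Σ b_i: (-34/7)·1 + 3·1 + (-1/7)·1 + 3·1 = 1 ✓
b·c: 3·25/14 + (-1/7)·11/30 + 3·313/90 = 661/42 ≠ 1/2 ⇒ order 1.

1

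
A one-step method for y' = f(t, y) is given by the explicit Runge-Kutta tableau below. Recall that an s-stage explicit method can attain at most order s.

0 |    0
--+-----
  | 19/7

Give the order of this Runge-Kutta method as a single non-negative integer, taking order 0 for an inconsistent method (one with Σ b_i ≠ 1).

0

b = (19/7)
c = (0)
Σ b_i: 19/7·1 = 19/7 ≠ 1 ⇒ order 0.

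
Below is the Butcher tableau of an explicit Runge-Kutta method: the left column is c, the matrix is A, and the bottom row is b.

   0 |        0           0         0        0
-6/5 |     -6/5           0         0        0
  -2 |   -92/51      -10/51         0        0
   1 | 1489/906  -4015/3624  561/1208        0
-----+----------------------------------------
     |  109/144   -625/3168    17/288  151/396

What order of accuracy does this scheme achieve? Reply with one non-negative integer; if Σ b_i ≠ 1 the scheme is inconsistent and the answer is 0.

4

b = (109/144, -625/3168, 17/288, 151/396)
c = (0, -6/5, -2, 1)
Ac = (0, 0, 4/17, 121/302)
Σ b_i: 109/144·1 + (-625/3168)·1 + 17/288·1 + 151/396·1 = 1 ✓
b·c: (-625/3168)·(-6/5) + 17/288·(-2) + 151/396·1 = 1/2 ✓
b·c²: (-625/3168)·36/25 + 17/288·4 + 151/396·1 = 1/3 ✓
b·Ac: 17/288·4/17 + 151/396·121/302 = 1/6 ✓
b·c³: (-625/3168)·(-216/125) + 17/288·(-8) + 151/396·1 = 1/4 ✓
b·(c∘Ac): 17/288·(-8/17) + 151/396·121/302 = 1/8 ✓
b·Ac²: 17/288·(-24/85) + 151/396·198/755 = 1/12 ✓
b·A²c: 151/396·33/302 = 1/24 ✓; 4 stages ⇒ order 4.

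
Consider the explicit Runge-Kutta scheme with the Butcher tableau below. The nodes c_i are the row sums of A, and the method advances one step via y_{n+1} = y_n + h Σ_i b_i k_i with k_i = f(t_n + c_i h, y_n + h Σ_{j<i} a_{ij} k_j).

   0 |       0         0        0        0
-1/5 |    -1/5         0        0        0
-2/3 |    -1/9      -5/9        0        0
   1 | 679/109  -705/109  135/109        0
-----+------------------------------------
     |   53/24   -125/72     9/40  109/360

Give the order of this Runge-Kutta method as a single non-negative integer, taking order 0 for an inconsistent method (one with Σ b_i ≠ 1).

4

b = (53/24, -125/72, 9/40, 109/360)
c = (0, -1/5, -2/3, 1)
Ac = (0, 0, 1/9, 51/109)
Σ b_i: 53/24·1 + (-125/72)·1 + 9/40·1 + 109/360·1 = 1 ✓
b·c: (-125/72)·(-1/5) + 9/40·(-2/3) + 109/360·1 = 1/2 ✓
b·c²: (-125/72)·1/25 + 9/40·4/9 + 109/360·1 = 1/3 ✓
b·Ac: 9/40·1/9 + 109/360·51/109 = 1/6 ✓
b·c³: (-125/72)·(-1/125) + 9/40·(-8/27) + 109/360·1 = 1/4 ✓
b·(c∘Ac): 9/40·(-2/27) + 109/360·51/109 = 1/8 ✓
b·Ac²: 9/40·(-1/45) + 109/360·159/545 = 1/12 ✓
b·A²c: 109/360·15/109 = 1/24 ✓; 4 stages ⇒ order 4.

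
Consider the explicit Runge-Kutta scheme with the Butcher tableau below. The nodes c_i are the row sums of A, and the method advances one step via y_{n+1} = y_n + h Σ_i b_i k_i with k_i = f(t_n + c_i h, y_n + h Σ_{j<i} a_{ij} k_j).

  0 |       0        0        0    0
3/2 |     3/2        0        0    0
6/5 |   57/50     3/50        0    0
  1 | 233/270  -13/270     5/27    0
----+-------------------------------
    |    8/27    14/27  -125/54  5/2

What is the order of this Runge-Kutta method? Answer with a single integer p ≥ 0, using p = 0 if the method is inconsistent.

4

b = (8/27, 14/27, -125/54, 5/2)
c = (0, 3/2, 6/5, 1)
Ac = (0, 0, 9/100, 3/20)
Σ b_i: 8/27·1 + 14/27·1 + (-125/54)·1 + 5/2·1 = 1 ✓
b·c: 14/27·3/2 + (-125/54)·6/5 + 5/2·1 = 1/2 ✓
b·c²: 14/27·9/4 + (-125/54)·36/25 + 5/2·1 = 1/3 ✓
b·Ac: (-125/54)·9/100 + 5/2·3/20 = 1/6 ✓
b·c³: 14/27·27/8 + (-125/54)·216/125 + 5/2·1 = 1/4 ✓
b·(c∘Ac): (-125/54)·27/250 + 5/2·3/20 = 1/8 ✓
b·Ac²: (-125/54)·27/200 + 5/2·19/120 = 1/12 ✓
b·A²c: 5/2·1/60 = 1/24 ✓; 4 stages ⇒ order 4.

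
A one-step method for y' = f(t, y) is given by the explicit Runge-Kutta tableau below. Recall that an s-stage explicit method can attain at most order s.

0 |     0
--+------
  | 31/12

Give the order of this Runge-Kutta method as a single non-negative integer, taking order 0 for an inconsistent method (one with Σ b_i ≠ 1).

b = (31/12)
c = (0)
Σ b_i: 31/12·1 = 31/12 ≠ 1 ⇒ order 0.

0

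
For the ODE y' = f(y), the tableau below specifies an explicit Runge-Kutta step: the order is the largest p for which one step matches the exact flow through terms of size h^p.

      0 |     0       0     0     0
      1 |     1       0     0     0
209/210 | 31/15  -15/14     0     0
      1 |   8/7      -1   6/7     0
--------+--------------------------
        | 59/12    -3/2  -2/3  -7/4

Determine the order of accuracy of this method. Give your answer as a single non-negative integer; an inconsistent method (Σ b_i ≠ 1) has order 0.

1

b = (59/12, -3/2, -2/3, -7/4)
c = (0, 1, 209/210, 1)
Ac = (0, 0, -15/14, -36/245)
Σ b_i: 59/12·1 + (-3/2)·1 + (-2/3)·1 + (-7/4)·1 = 1 ✓
b·c: (-3/2)·1 + (-2/3)·209/210 + (-7/4)·1 = -4931/1260 ≠ 1/2 ⇒ order 1.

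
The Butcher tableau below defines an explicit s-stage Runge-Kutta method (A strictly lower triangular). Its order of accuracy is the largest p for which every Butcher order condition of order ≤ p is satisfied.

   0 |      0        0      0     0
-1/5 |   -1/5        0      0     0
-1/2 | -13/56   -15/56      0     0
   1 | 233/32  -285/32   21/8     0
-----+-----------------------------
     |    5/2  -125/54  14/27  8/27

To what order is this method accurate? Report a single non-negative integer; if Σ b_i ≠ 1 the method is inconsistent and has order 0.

b = (5/2, -125/54, 14/27, 8/27)
c = (0, -1/5, -1/2, 1)
Ac = (0, 0, 3/56, 15/32)
Σ b_i: 5/2·1 + (-125/54)·1 + 14/27·1 + 8/27·1 = 1 ✓
b·c: (-125/54)·(-1/5) + 14/27·(-1/2) + 8/27·1 = 1/2 ✓
b·c²: (-125/54)·1/25 + 14/27·1/4 + 8/27·1 = 1/3 ✓
b·Ac: 14/27·3/56 + 8/27·15/32 = 1/6 ✓
b·c³: (-125/54)·(-1/125) + 14/27·(-1/8) + 8/27·1 = 1/4 ✓
b·(c∘Ac): 14/27·(-3/112) + 8/27·15/32 = 1/8 ✓
b·Ac²: 14/27·(-3/280) + 8/27·3/10 = 1/12 ✓
b·A²c: 8/27·9/64 = 1/24 ✓; 4 stages ⇒ order 4.

4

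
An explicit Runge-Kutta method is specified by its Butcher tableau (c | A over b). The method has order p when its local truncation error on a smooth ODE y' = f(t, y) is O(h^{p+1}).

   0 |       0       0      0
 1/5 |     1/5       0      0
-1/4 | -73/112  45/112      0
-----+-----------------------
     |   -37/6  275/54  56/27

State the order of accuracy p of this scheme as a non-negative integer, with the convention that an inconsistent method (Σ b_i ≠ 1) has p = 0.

b = (-37/6, 275/54, 56/27)
c = (0, 1/5, -1/4)
Ac = (0, 0, 9/112)
Σ b_i: (-37/6)·1 + 275/54·1 + 56/27·1 = 1 ✓
b·c: 275/54·1/5 + 56/27·(-1/4) = 1/2 ✓
b·c²: 275/54·1/25 + 56/27·1/16 = 1/3 ✓
b·Ac: 56/27·9/112 = 1/6 ✓; 3 stages ⇒ order 3.

3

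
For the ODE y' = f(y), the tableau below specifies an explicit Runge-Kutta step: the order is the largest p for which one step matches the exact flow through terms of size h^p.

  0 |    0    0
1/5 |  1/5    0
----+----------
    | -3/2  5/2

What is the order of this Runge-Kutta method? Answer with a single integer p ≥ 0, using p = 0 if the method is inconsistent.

2

b = (-3/2, 5/2)
c = (0, 1/5)
Σ b_i: (-3/2)·1 + 5/2·1 = 1 ✓
b·c: 5/2·1/5 = 1/2 ✓; 2 stages ⇒ order 2.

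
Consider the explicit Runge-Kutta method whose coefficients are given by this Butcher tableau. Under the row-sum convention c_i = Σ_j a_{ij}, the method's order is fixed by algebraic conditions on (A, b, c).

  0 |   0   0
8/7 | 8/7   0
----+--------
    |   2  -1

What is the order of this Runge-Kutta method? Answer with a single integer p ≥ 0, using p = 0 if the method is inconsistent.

b = (2, -1)
c = (0, 8/7)
Σ b_i: 2·1 + (-1)·1 = 1 ✓
b·c: (-1)·8/7 = -8/7 ≠ 1/2 ⇒ order 1.

1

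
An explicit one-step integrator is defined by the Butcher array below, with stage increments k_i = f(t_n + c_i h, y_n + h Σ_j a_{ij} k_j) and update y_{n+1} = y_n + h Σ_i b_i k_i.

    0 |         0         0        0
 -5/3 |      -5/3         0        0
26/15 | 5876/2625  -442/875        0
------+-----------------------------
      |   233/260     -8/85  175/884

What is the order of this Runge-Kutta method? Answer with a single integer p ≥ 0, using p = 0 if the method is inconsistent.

3

b = (233/260, -8/85, 175/884)
c = (0, -5/3, 26/15)
Ac = (0, 0, 442/525)
Σ b_i: 233/260·1 + (-8/85)·1 + 175/884·1 = 1 ✓
b·c: (-8/85)·(-5/3) + 175/884·26/15 = 1/2 ✓
b·c²: (-8/85)·25/9 + 175/884·676/225 = 1/3 ✓
b·Ac: 175/884·442/525 = 1/6 ✓; 3 stages ⇒ order 3.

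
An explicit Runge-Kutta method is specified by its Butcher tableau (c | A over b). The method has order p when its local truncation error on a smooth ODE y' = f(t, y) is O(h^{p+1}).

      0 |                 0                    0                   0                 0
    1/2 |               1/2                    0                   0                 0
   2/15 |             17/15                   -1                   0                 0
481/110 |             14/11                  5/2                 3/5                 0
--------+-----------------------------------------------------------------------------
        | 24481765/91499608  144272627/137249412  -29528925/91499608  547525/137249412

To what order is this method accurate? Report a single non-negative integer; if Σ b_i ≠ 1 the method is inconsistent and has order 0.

b = (24481765/91499608, 144272627/137249412, -29528925/91499608, 547525/137249412)
c = (0, 1/2, 2/15, 481/110)
Ac = (0, 0, -1/2, 133/100)
Σ b_i: 24481765/91499608·1 + 144272627/137249412·1 + (-29528925/91499608)·1 + 547525/137249412·1 = 1 ✓
b·c: 144272627/137249412·1/2 + (-29528925/91499608)·2/15 + 547525/137249412·481/110 = 1/2 ✓
b·c²: 144272627/137249412·1/4 + (-29528925/91499608)·4/225 + 547525/137249412·231361/12100 = 1/3 ✓
b·Ac: (-29528925/91499608)·(-1/2) + 547525/137249412·133/100 = 1/6 ✓
b·c³: 144272627/137249412·1/8 + (-29528925/91499608)·8/3375 + 547525/137249412·111284641/1331000 = 8409395443/18116922384 ≠ 1/4 ⇒ order 3.
b·(c∘Ac): (-29528925/91499608)·(-1/15) + 547525/137249412·63973/11000 = 245485943/5489976480 ≠ 1/8
b·Ac²: (-29528925/91499608)·(-1/4) + 547525/137249412·1907/3000 = 85660427/1029370590 ≠ 1/12
b·A²c: 547525/137249412·(-3/10) = -109505/91499608 ≠ 1/24

3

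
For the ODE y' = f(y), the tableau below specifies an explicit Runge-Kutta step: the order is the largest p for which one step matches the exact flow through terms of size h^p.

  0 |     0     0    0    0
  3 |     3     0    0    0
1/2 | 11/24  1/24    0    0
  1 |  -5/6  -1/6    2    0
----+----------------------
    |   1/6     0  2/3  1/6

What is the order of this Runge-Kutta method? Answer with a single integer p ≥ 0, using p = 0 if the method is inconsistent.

b = (1/6, 0, 2/3, 1/6)
c = (0, 3, 1/2, 1)
Ac = (0, 0, 1/8, 1/2)
Σ b_i: 1/6·1 + 2/3·1 + 1/6·1 = 1 ✓
b·c: 2/3·1/2 + 1/6·1 = 1/2 ✓
b·c²: 2/3·1/4 + 1/6·1 = 1/3 ✓
b·Ac: 2/3·1/8 + 1/6·1/2 = 1/6 ✓
b·c³: 2/3·1/8 + 1/6·1 = 1/4 ✓
b·(c∘Ac): 2/3·1/16 + 1/6·1/2 = 1/8 ✓
b·Ac²: 2/3·3/8 + 1/6·(-1) = 1/12 ✓
b·A²c: 1/6·1/4 = 1/24 ✓; 4 stages ⇒ order 4.

4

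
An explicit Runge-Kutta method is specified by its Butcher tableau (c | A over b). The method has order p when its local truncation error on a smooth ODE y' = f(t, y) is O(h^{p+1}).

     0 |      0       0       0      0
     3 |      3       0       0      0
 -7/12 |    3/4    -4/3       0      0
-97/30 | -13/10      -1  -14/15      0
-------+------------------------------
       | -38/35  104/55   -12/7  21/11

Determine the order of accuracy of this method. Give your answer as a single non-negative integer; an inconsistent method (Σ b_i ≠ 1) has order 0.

b = (-38/35, 104/55, -12/7, 21/11)
c = (0, 3, -7/12, -97/30)
Ac = (0, 0, -4, -221/90)
Σ b_i: (-38/35)·1 + 104/55·1 + (-12/7)·1 + 21/11·1 = 1 ✓
b·c: 104/55·3 + (-12/7)·(-7/12) + 21/11·(-97/30) = 1/2 ✓
b·c²: 104/55·9 + (-12/7)·49/144 + 21/11·9409/900 = 5459/150 ≠ 1/3 ⇒ order 2.
b·Ac: (-12/7)·(-4) + 21/11·(-221/90) = 5011/2310 ≠ 1/6

2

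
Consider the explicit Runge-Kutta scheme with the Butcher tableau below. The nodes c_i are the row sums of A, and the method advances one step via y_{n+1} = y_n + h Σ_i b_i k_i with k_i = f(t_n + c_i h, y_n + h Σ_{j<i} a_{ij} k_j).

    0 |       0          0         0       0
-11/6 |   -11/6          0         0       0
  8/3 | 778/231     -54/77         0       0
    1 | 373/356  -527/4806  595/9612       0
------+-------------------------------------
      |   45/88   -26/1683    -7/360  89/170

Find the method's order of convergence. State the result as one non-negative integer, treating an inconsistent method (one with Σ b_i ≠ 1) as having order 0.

4

b = (45/88, -26/1683, -7/360, 89/170)
c = (0, -11/6, 8/3, 1)
Ac = (0, 0, 9/7, 391/1068)
Σ b_i: 45/88·1 + (-26/1683)·1 + (-7/360)·1 + 89/170·1 = 1 ✓
b·c: (-26/1683)·(-11/6) + (-7/360)·8/3 + 89/170·1 = 1/2 ✓
b·c²: (-26/1683)·121/36 + (-7/360)·64/9 + 89/170·1 = 1/3 ✓
b·Ac: (-7/360)·9/7 + 89/170·391/1068 = 1/6 ✓
b·c³: (-26/1683)·(-1331/216) + (-7/360)·512/27 + 89/170·1 = 1/4 ✓
b·(c∘Ac): (-7/360)·24/7 + 89/170·391/1068 = 1/8 ✓
b·Ac²: (-7/360)·(-33/14) + 89/170·51/712 = 1/12 ✓
b·A²c: 89/170·85/1068 = 1/24 ✓; 4 stages ⇒ order 4.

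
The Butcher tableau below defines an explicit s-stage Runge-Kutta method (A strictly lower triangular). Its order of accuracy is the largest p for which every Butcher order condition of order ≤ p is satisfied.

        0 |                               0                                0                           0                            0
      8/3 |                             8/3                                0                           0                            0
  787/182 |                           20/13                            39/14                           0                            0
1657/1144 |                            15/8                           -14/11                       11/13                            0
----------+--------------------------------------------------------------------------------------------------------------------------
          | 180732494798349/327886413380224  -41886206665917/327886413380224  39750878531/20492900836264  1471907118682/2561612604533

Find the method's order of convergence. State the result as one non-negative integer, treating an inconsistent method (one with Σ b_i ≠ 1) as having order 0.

b = (180732494798349/327886413380224, -41886206665917/327886413380224, 39750878531/20492900836264, 1471907118682/2561612604533)
c = (0, 8/3, 787/182, 1657/1144)
Ac = (0, 0, 52/7, 20689/78078)
Σ b_i: 180732494798349/327886413380224·1 + (-41886206665917/327886413380224)·1 + 39750878531/20492900836264·1 + 1471907118682/2561612604533·1 = 1 ✓
b·c: (-41886206665917/327886413380224)·8/3 + 39750878531/20492900836264·787/182 + 1471907118682/2561612604533·1657/1144 = 1/2 ✓
b·c²: (-41886206665917/327886413380224)·64/9 + 39750878531/20492900836264·619369/33124 + 1471907118682/2561612604533·2745649/1308736 = 1/3 ✓
b·Ac: 39750878531/20492900836264·52/7 + 1471907118682/2561612604533·20689/78078 = 1/6 ✓
b·c³: (-41886206665917/327886413380224)·512/27 + 39750878531/20492900836264·487443403/6028568 + 1471907118682/2561612604533·4549540393/1497193984 = -3069466836009032617/5907857396284876032 ≠ 1/4 ⇒ order 3.
b·(c∘Ac): 39750878531/20492900836264·1574/49 + 1471907118682/2561612604533·34281673/89321232 = 226054275033185/799223132614296 ≠ 1/8
b·Ac²: 39750878531/20492900836264·416/21 + 1471907118682/2561612604533·288664489/42630588 = 16486723925490409/4195921446225054 ≠ 1/12
b·A²c: 1471907118682/2561612604533·44/7 = 9251987603144/2561612604533 ≠ 1/24

3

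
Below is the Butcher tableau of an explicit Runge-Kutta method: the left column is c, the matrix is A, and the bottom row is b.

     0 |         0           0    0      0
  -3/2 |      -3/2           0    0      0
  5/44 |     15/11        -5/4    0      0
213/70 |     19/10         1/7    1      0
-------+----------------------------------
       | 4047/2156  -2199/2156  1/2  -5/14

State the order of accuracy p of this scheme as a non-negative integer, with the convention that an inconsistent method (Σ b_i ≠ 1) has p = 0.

b = (4047/2156, -2199/2156, 1/2, -5/14)
c = (0, -3/2, 5/44, 213/70)
Ac = (0, 0, 15/8, -31/308)
Σ b_i: 4047/2156·1 + (-2199/2156)·1 + 1/2·1 + (-5/14)·1 = 1 ✓
b·c: (-2199/2156)·(-3/2) + 1/2·5/44 + (-5/14)·213/70 = 1/2 ✓
b·c²: (-2199/2156)·9/4 + 1/2·25/1936 + (-5/14)·45369/4900 = -37154791/6640480 ≠ 1/3 ⇒ order 2.
b·Ac: 1/2·15/8 + (-5/14)·(-31/308) = 8395/8624 ≠ 1/6

2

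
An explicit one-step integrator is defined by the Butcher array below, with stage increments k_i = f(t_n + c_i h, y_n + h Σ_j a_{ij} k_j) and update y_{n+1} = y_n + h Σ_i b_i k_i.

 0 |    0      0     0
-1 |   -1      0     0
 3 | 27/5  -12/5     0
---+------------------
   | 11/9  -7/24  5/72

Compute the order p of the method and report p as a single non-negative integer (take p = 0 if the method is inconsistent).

3

b = (11/9, -7/24, 5/72)
c = (0, -1, 3)
Ac = (0, 0, 12/5)
Σ b_i: 11/9·1 + (-7/24)·1 + 5/72·1 = 1 ✓
b·c: (-7/24)·(-1) + 5/72·3 = 1/2 ✓
b·c²: (-7/24)·1 + 5/72·9 = 1/3 ✓
b·Ac: 5/72·12/5 = 1/6 ✓; 3 stages ⇒ order 3.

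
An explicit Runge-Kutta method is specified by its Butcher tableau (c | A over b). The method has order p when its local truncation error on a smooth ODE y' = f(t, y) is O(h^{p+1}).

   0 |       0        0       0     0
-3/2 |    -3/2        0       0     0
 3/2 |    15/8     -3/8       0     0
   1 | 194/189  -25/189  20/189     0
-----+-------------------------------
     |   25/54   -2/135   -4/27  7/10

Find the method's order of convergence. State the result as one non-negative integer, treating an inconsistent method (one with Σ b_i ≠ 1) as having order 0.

4

b = (25/54, -2/135, -4/27, 7/10)
c = (0, -3/2, 3/2, 1)
Ac = (0, 0, 9/16, 5/14)
Σ b_i: 25/54·1 + (-2/135)·1 + (-4/27)·1 + 7/10·1 = 1 ✓
b·c: (-2/135)·(-3/2) + (-4/27)·3/2 + 7/10·1 = 1/2 ✓
b·c²: (-2/135)·9/4 + (-4/27)·9/4 + 7/10·1 = 1/3 ✓
b·Ac: (-4/27)·9/16 + 7/10·5/14 = 1/6 ✓
b·c³: (-2/135)·(-27/8) + (-4/27)·27/8 + 7/10·1 = 1/4 ✓
b·(c∘Ac): (-4/27)·27/32 + 7/10·5/14 = 1/8 ✓
b·Ac²: (-4/27)·(-27/32) + 7/10·(-5/84) = 1/12 ✓
b·A²c: 7/10·5/84 = 1/24 ✓; 4 stages ⇒ order 4.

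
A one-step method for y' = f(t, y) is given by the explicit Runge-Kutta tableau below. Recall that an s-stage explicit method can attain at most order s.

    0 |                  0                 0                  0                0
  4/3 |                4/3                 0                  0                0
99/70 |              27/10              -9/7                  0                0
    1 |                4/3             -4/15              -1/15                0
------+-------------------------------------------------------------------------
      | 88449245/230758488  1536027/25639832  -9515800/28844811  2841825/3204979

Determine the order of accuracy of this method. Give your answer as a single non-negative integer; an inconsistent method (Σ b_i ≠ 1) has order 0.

b = (88449245/230758488, 1536027/25639832, -9515800/28844811, 2841825/3204979)
c = (0, 4/3, 99/70, 1)
Ac = (0, 0, -12/7, -1417/3150)
Σ b_i: 88449245/230758488·1 + 1536027/25639832·1 + (-9515800/28844811)·1 + 2841825/3204979·1 = 1 ✓
b·c: 1536027/25639832·4/3 + (-9515800/28844811)·99/70 + 2841825/3204979·1 = 1/2 ✓
b·c²: 1536027/25639832·16/9 + (-9515800/28844811)·9801/4900 + 2841825/3204979·1 = 1/3 ✓
b·Ac: (-9515800/28844811)·(-12/7) + 2841825/3204979·(-1417/3150) = 1/6 ✓
b·c³: 1536027/25639832·64/27 + (-9515800/28844811)·970299/343000 + 2841825/3204979·1 = 96377066/1009568385 ≠ 1/4 ⇒ order 3.
b·(c∘Ac): (-9515800/28844811)·(-594/245) + 2841825/3204979·(-1417/3150) = 7710419/19229874 ≠ 1/8
b·Ac²: (-9515800/28844811)·(-16/7) + 2841825/3204979·(-401809/661500) = 870063883/4038273540 ≠ 1/12
b·A²c: 2841825/3204979·4/35 = 324780/3204979 ≠ 1/24

3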